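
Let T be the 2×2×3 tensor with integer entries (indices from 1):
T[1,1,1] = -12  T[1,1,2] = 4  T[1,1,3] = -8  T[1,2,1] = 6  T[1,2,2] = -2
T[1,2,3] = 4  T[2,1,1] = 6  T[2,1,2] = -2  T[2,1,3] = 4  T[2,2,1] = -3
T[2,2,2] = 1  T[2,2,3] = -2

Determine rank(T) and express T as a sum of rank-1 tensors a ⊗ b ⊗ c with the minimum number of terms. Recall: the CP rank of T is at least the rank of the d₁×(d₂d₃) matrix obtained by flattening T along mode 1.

rank(T) = 1

Lower bound: T ≠ 0 (e.g. T[1,1,1] = -12), so rank(T) ≥ 1.
Upper bound: if T = a ⊗ b ⊗ c then every fibre of T is a multiple of the corresponding factor, so read the factors off the fibres through the nonzero entry T[1,1,1] = -12.
The mode-1 fibre T[:,1,1] = [-12, 6] gives a = [2, -1] (primitive direction); the mode-2 fibre T[1,:,1] = [-12, 6] gives b = [2, -1]; then c[k] = T[1,1,k] / (a[1]·b[1]) = [-12, 4, -8] / 4 = [-3, 1, -2].
Expanding [2, -1] ⊗ [2, -1] ⊗ [-3, 1, -2] reproduces all 12 entries of T, so T = [2, -1] ⊗ [2, -1] ⊗ [-3, 1, -2] and rank(T) ≤ 1.
These bounds meet, so rank(T) = 1.
Check entry T[2,2,3] = -2: (-1)·(-1)·(-2) = -2.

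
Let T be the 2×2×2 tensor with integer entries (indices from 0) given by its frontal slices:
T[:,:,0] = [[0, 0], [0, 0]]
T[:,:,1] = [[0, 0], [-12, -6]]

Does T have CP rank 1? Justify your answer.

The mode-1 fibre T[:,0,1] = [0, -12] gives a = [0, 1] (primitive direction); the mode-2 fibre T[1,:,1] = [-12, -6] gives b = [2, 1]; then c[k] = T[1,0,k] / (a[1]·b[0]) = [0, -12] / 2 = [0, -6].
Expanding [0, 1] ⊗ [2, 1] ⊗ [0, -6] reproduces all 8 entries of T, so T = [0, 1] ⊗ [2, 1] ⊗ [0, -6] and rank(T) ≤ 1.
Equivalently every frontal slice T[:,:,k] is c[k] times the rank-1 matrix [0, 1] ⊗ [2, 1]. So T has rank 1 (it is nonzero).

Yes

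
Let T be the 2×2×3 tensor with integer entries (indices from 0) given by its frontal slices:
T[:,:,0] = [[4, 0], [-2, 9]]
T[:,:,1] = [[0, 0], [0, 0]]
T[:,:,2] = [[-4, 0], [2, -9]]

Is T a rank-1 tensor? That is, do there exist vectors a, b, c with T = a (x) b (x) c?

No

The mode-2 unfolding of T (rows indexed by j, columns by (i,k) = (0,0), (0,1), (0,2), (1,0), (1,1), (1,2)) is [[4, 0, -4, -2, 0, 2], [0, 0, 0, 9, 0, -9]].
There the 2×2 minor on rows j ∈ {0, 1}, columns (i,k) ∈ {(0,0), (1,0)} is det [[4, -2], [0, 9]] = 36 ≠ 0, so this unfolding has rank ≥ 2; CP rank is at least every unfolding rank, so rank(T) ≥ 2.
In particular rank(T) ≥ 2 > 1, so T is not rank-1.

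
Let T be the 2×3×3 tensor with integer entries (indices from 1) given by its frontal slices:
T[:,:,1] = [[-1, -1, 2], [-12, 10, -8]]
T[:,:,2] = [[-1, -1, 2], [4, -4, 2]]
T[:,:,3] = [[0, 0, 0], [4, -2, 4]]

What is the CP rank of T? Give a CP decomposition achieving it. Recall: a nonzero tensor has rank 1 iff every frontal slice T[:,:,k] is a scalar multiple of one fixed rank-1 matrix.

rank(T) = 3

Lower bound: the mode-3 unfolding of T (rows indexed by k, columns by (i,j) = (1,1), (1,2), (1,3), (2,1), (2,2), (2,3)) is [[-1, -1, 2, -12, 10, -8], [-1, -1, 2, 4, -4, 2], [0, 0, 0, 4, -2, 4]].
There the 3×3 minor on rows k ∈ {1, 2, 3}, columns (i,j) ∈ {(1,1), (2,1), (2,2)} is det [[-1, -12, 10], [-1, 4, -4], [0, 4, -2]] = -24 ≠ 0, so this unfolding has rank ≥ 3; CP rank is at least every unfolding rank, so rank(T) ≥ 3. (Unfolding ranks only ever bound the CP rank from below — rank(T) can be strictly larger than all of them — so the matching upper bound has to come from an explicit 3-term decomposition.)
Upper bound: T is a sum of 3 rank-1 terms, T = [0, 1] ⊗ [2, -2, 1] ⊗ [-4, 2, 0] + [0, 1] ⊗ [2, -1, 2] ⊗ [-2, 0, 2] + [1, 0] ⊗ [1, 1, -2] ⊗ [-1, -1, 0] (one valid choice — decompositions are not unique — normalised so each a, b is primitive with positive first nonzero entry; check it by expanding all entries), so rank(T) ≤ 3.
These bounds meet, so rank(T) = 3.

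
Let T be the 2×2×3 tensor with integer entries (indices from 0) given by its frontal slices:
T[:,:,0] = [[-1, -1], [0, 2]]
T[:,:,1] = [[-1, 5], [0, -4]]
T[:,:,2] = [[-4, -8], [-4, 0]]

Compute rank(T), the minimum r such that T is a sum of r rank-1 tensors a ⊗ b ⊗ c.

Lower bound: in the mode-3 unfolding of T (rows indexed by k, columns by (i,j)) the 3×3 minor on rows k ∈ {0, 1, 2}, columns (i,j) ∈ {(0,0), (0,1), (1,0)} is det [[-1, -1, 0], [-1, 5, 0], [-4, -8, -4]] = 24 ≠ 0, so that unfolding has rank ≥ 3 and hence rank(T) ≥ 3 (CP rank is at least every unfolding rank, though it can be larger).
Upper bound: T is a sum of 3 rank-1 terms, T = [1, -1] ⊗ [0, 1] ⊗ [-2, 4, -4] + [1, 0] ⊗ [1, -1] ⊗ [-1, -1, 0] + [1, 1] ⊗ [1, 1] ⊗ [0, 0, -4] (written with every a and b primitive with positive leading entry and the scale carried by c; CP decompositions are not unique, and this one is verified by expanding entrywise), so rank(T) ≤ 3.
These bounds meet, so rank(T) = 3.

3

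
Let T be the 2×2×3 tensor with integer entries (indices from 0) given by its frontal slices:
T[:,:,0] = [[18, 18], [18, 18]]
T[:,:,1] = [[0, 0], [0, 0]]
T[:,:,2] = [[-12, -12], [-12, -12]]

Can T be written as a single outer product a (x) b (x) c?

If T = a (x) b (x) c then every fibre of T is a multiple of the corresponding factor, so read the factors off the fibres through the nonzero entry T[0,0,0] = 18.
The mode-1 fibre T[:,0,0] = [18, 18] gives a = [1, 1] (primitive direction); the mode-2 fibre T[0,:,0] = [18, 18] gives b = [1, 1]; then c[k] = T[0,0,k] / (a[0]·b[0]) = [18, 0, -12] / 1 = [18, 0, -12].
Expanding [1, 1] (x) [1, 1] (x) [18, 0, -12] reproduces all 12 entries of T, so T = [1, 1] (x) [1, 1] (x) [18, 0, -12] and rank(T) ≤ 1.
Equivalently every frontal slice T[:,:,k] is c[k] times the rank-1 matrix [1, 1] (x) [1, 1]. So T has rank 1 (it is nonzero).

Yes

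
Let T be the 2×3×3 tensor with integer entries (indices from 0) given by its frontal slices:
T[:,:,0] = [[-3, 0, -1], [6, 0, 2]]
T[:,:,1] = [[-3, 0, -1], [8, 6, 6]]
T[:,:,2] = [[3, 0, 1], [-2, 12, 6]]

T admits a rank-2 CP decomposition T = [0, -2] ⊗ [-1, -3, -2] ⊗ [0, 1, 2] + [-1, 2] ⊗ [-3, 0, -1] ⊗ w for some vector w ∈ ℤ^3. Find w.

w = [-1, -1, 1]

Subtract the known terms from T to get the rank-1 residual R = [-1, 2] ⊗ [-3, 0, -1] ⊗ w, so R[i,j,k] = a[i]·b[j]·w[k]. Pick indices with nonzero a[0]·b[0] = (-1)·(-3) = 3. Only the fibre through (0,0,·) is needed: R[0,0,:] = T[0,0,:] − Σₗ aₗ[0]bₗ[0]cₗ = [-3, -3, 3] − (0)·(-1)·[0, 1, 2] = [-3, -3, 3]. Then w[k] = R[0,0,k] / 3 for each k, giving w = [-3, -3, 3] / 3 = [-1, -1, 1].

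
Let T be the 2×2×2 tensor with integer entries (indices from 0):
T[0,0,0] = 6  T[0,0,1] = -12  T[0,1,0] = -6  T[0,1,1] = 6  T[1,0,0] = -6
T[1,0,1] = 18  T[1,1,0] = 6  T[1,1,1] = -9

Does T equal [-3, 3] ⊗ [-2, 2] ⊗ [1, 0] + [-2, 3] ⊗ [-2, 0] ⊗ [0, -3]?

No

Reconstruct entry (0,1,1) from the claimed factors: Σₗ aₗ[0]bₗ[1]cₗ[1] = (-3)·(2)·(0) + (-2)·(0)·(-3) = 0, but T[0,1,1] = 6. The claim is false.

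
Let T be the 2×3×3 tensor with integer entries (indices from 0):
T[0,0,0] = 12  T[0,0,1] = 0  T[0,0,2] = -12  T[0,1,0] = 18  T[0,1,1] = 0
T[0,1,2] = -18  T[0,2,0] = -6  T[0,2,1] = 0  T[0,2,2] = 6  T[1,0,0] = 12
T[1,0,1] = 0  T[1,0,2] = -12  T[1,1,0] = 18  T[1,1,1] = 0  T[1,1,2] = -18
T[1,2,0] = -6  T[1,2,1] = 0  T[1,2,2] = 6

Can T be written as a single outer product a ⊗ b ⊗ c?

If T = a ⊗ b ⊗ c then every fibre of T is a multiple of the corresponding factor, so read the factors off the fibres through the nonzero entry T[0,0,0] = 12.
The mode-1 fibre T[:,0,0] = [12, 12] gives a = [1, 1] (primitive direction); the mode-2 fibre T[0,:,0] = [12, 18, -6] gives b = [2, 3, -1]; then c[k] = T[0,0,k] / (a[0]·b[0]) = [12, 0, -12] / 2 = [6, 0, -6].
Expanding [1, 1] ⊗ [2, 3, -1] ⊗ [6, 0, -6] reproduces all 18 entries of T, so T = [1, 1] ⊗ [2, 3, -1] ⊗ [6, 0, -6] and rank(T) ≤ 1.
Equivalently every frontal slice T[:,:,k] is c[k] times the rank-1 matrix [1, 1] ⊗ [2, 3, -1]. So T has rank 1 (it is nonzero).

Yes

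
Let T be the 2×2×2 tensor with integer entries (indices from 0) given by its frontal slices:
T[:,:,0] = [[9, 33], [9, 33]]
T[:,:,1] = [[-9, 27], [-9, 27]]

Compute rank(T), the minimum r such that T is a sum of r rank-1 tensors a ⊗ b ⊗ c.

Lower bound: in the mode-3 unfolding of T (rows indexed by k, columns by (i,j)) the 2×2 minor on rows k ∈ {0, 1}, columns (i,j) ∈ {(0,0), (0,1)} is det [[9, 33], [-9, 27]] = 540 ≠ 0, so that unfolding has rank ≥ 2 and hence rank(T) ≥ 2 (CP rank is at least every unfolding rank, though it can be larger).
Upper bound: T[i,:,:] = a[i]·M for every slice, with a = [1, 1] and M = [[9, -9], [33, 27]] (rows j, columns k).
Splitting M by its rows (j = 0, 1), M = [1, 0][9, -9]ᵀ + [0, 1][33, 27]ᵀ.
Hence T = [1, 1] ⊗ [1, 0] ⊗ [9, -9] + [1, 1] ⊗ [0, 1] ⊗ [33, 27], so rank(T) ≤ 2.
These bounds meet, so rank(T) = 2.

2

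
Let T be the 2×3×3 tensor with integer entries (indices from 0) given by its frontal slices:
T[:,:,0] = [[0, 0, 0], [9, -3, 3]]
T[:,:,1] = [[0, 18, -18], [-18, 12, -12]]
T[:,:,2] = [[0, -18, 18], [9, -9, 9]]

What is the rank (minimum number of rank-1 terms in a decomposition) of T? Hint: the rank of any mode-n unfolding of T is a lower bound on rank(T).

2

Lower bound: the mode-1 unfolding of T (rows indexed by i, columns by (j,k) = (0,0), (0,1), (0,2), (1,0), (1,1), (1,2), (2,0), (2,1), (2,2)) is [[0, 0, 0, 0, 18, -18, 0, -18, 18], [9, -18, 9, -3, 12, -9, 3, -12, 9]].
There the 2×2 minor on rows i ∈ {0, 1}, columns (j,k) ∈ {(0,0), (1,1)} is det [[0, 18], [9, 12]] = -162 ≠ 0, so this unfolding has rank ≥ 2; CP rank is at least every unfolding rank, so rank(T) ≥ 2. (Unfolding ranks only ever bound the CP rank from below — rank(T) can be strictly larger than all of them — so the matching upper bound has to come from an explicit 2-term decomposition.)
Upper bound — finding two terms. Write S_k = T[:,:,k] for the frontal slices: S₀ = [[0, 0, 0], [9, -3, 3]], S₁ = [[0, 18, -18], [-18, 12, -12]], S₂ = [[0, -18, 18], [9, -9, 9]].
If T = a₁ ⊗ b₁ ⊗ c₁ + a₂ ⊗ b₂ ⊗ c₂ then each S_k = c₁[k]·a₁b₁ᵀ + c₂[k]·a₂b₂ᵀ. S₀ and S₁ are linearly independent, so a₁b₁ᵀ and a₂b₂ᵀ must span the same plane of matrices: they are the rank-1 matrices of the form x·S₀ + y·S₁.
The 2×2 minor of x·S₀ + y·S₁ on rows {0,1}, columns {0,1} is −162·xy + 324·y² = (-162)·(x − 2·y)(y), vanishing at (x:y) = (2:1) and (1:0).
M₁ = 2·S₀ + S₁ = [[0, 18, -18], [0, 6, -6]] = 6·[3, 1][0, 1, -1]ᵀ and M₂ = S₀ = [[0, 0, 0], [9, -3, 3]] = 3·[0, 1][3, -1, 1]ᵀ, so take a₁ = [3, 1], b₁ = [0, 1, -1], a₂ = [0, 1], b₂ = [3, -1, 1].
Each slice is an integer combination of E₁ = a₁b₁ᵀ and E₂ = a₂b₂ᵀ: S₀ = 3·E₂, S₁ = 6·E₁ − 6·E₂, S₂ = −6·E₁ + 3·E₂; reading off coefficients, c₁ = [0, 6, -6] and c₂ = [3, -6, 3].
Hence T = [3, 1] ⊗ [0, 1, -1] ⊗ [0, 6, -6] + [0, 1] ⊗ [3, -1, 1] ⊗ [3, -6, 3], so rank(T) ≤ 2.
These bounds meet, so rank(T) = 2.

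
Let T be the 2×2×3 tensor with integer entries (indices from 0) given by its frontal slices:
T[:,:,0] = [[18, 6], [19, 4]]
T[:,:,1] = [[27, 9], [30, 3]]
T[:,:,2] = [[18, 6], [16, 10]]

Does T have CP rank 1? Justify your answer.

The mode-2 unfolding of T (rows indexed by j, columns by (i,k) = (0,0), (0,1), (0,2), (1,0), (1,1), (1,2)) is [[18, 27, 18, 19, 30, 16], [6, 9, 6, 4, 3, 10]].
There the 2×2 minor on rows j ∈ {0, 1}, columns (i,k) ∈ {(0,0), (1,0)} is det [[18, 19], [6, 4]] = -42 ≠ 0, so this unfolding has rank ≥ 2; CP rank is at least every unfolding rank, so rank(T) ≥ 2.
In particular rank(T) ≥ 2 > 1, so T is not rank-1.

No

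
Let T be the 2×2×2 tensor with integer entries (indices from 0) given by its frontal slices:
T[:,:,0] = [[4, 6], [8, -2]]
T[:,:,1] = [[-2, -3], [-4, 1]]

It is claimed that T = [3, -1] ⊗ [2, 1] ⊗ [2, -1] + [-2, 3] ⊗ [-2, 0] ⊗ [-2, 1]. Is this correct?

Yes

Reconstruct entrywise from the claimed factors. For example, T[1,1,0] = -2 and Σₗ aₗ[1]bₗ[1]cₗ[0] = (-1)·(1)·(2) + (3)·(0)·(-2) = -2; checking all 8 entries, every one matches. The claim holds.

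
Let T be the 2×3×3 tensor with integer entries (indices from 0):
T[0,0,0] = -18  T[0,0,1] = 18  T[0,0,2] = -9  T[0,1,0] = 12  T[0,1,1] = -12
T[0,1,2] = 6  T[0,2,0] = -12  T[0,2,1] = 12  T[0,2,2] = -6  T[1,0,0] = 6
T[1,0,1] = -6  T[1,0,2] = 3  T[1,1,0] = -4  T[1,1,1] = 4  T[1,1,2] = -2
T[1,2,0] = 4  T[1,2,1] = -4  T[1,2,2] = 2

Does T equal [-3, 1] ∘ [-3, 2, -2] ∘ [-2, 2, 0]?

No

Reconstruct entry (0,0,2) from the claimed factors: Σₗ aₗ[0]bₗ[0]cₗ[2] = (-3)·(-3)·(0) = 0, but T[0,0,2] = -9. The claim is false.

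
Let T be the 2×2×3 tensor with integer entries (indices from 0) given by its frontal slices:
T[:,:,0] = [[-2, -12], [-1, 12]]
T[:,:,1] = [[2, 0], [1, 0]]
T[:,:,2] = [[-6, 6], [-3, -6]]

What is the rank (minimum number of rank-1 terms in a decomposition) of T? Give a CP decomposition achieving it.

rank(T) = 2

Lower bound: the mode-1 unfolding of T (rows indexed by i, columns by (j,k) = (0,0), (0,1), (0,2), (1,0), (1,1), (1,2)) is [[-2, 2, -6, -12, 0, 6], [-1, 1, -3, 12, 0, -6]].
There the 2×2 minor on rows i ∈ {0, 1}, columns (j,k) ∈ {(0,0), (1,0)} is det [[-2, -12], [-1, 12]] = -36 ≠ 0, so this unfolding has rank ≥ 2; CP rank is at least every unfolding rank, so rank(T) ≥ 2. (Flattening ranks never certify an upper bound on CP rank; for that we must actually write T with 2 rank-1 terms.)
Upper bound — finding two terms. Write S_k = T[:,:,k] for the frontal slices: S₀ = [[-2, -12], [-1, 12]], S₁ = [[2, 0], [1, 0]], S₂ = [[-6, 6], [-3, -6]].
If T = a₁ ⊗ b₁ ⊗ c₁ + a₂ ⊗ b₂ ⊗ c₂ then each S_k = c₁[k]·a₁b₁ᵀ + c₂[k]·a₂b₂ᵀ. S₀ and S₁ are linearly independent, so a₁b₁ᵀ and a₂b₂ᵀ must span the same plane of matrices: they are the rank-1 matrices of the form x·S₀ + y·S₁.
det(x·S₀ + y·S₁) is −36·x² + 36·xy = (-36)·(x − y)(x), vanishing at (x:y) = (1:1) and (0:1).
M₁ = S₀ + S₁ = [[0, -12], [0, 12]] = (-12)·(1, -1)(0, 1)ᵀ and M₂ = S₁ = [[2, 0], [1, 0]] = (2, 1)(1, 0)ᵀ, so take a₁ = (1, -1), b₁ = (0, 1), a₂ = (2, 1), b₂ = (1, 0).
Each slice is an integer combination of E₁ = a₁b₁ᵀ and E₂ = a₂b₂ᵀ: S₀ = −12·E₁ − E₂, S₁ = E₂, S₂ = 6·E₁ − 3·E₂; reading off coefficients, c₁ = (-12, 0, 6) and c₂ = (-1, 1, -3).
Hence T = (1, -1) ⊗ (0, 1) ⊗ (-12, 0, 6) + (2, 1) ⊗ (1, 0) ⊗ (-1, 1, -3), so rank(T) ≤ 2.
These bounds meet, so rank(T) = 2.
Check entry T[0,1,2] = 6: (1)·(1)·(6) + (2)·(0)·(-3) = 6.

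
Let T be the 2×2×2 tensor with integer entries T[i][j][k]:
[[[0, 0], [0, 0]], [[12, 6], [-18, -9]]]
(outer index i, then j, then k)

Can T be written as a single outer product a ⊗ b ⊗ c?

If T = a ⊗ b ⊗ c then every fibre of T is a multiple of the corresponding factor, so read the factors off the fibres through the nonzero entry T[1,0,0] = 12.
The mode-1 fibre T[:,0,0] = [0, 12] gives a = [0, 1] (primitive direction); the mode-2 fibre T[1,:,0] = [12, -18] gives b = [2, -3]; then c[k] = T[1,0,k] / (a[1]·b[0]) = [12, 6] / 2 = [6, 3].
Expanding [0, 1] ⊗ [2, -3] ⊗ [6, 3] reproduces all 8 entries of T, so T = [0, 1] ⊗ [2, -3] ⊗ [6, 3] and rank(T) ≤ 1.
Equivalently every frontal slice T[:,:,k] is c[k] times the rank-1 matrix [0, 1] ⊗ [2, -3]. So T has rank 1 (it is nonzero).

Yes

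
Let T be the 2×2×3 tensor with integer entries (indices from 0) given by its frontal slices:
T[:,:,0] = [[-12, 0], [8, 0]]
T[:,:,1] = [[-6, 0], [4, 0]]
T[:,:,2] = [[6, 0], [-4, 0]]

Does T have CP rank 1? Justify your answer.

Yes

If T = a ∘ b ∘ c then every fibre of T is a multiple of the corresponding factor, so read the factors off the fibres through the nonzero entry T[0,0,0] = -12.
The mode-1 fibre T[:,0,0] = [-12, 8] gives a = [3, -2] (primitive direction); the mode-2 fibre T[0,:,0] = [-12, 0] gives b = [1, 0]; then c[k] = T[0,0,k] / (a[0]·b[0]) = [-12, -6, 6] / 3 = [-4, -2, 2].
Expanding [3, -2] ∘ [1, 0] ∘ [-4, -2, 2] reproduces all 12 entries of T, so T = [3, -2] ∘ [1, 0] ∘ [-4, -2, 2] and rank(T) ≤ 1.
Equivalently every frontal slice T[:,:,k] is c[k] times the rank-1 matrix [3, -2] ∘ [1, 0]. So T has rank 1 (it is nonzero).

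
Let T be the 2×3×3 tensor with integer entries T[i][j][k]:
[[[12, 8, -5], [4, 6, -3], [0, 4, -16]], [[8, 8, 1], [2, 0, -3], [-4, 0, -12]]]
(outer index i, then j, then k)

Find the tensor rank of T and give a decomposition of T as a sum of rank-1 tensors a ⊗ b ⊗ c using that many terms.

rank(T) = 3

Lower bound: the mode-2 unfolding of T (rows indexed by j, columns by (i,k) = (0,0), (0,1), (0,2), (1,0), (1,1), (1,2)) is [[12, 8, -5, 8, 8, 1], [4, 6, -3, 2, 0, -3], [0, 4, -16, -4, 0, -12]].
There the 3×3 minor on rows j ∈ {0, 1, 2}, columns (i,k) ∈ {(0,0), (0,1), (0,2)} is det [[12, 8, -5], [4, 6, -3], [0, 4, -16]] = -576 ≠ 0, so this unfolding has rank ≥ 3; CP rank is at least every unfolding rank, so rank(T) ≥ 3. (This is only a lower bound: in general the CP rank may exceed every unfolding rank, so we still need to exhibit 3 rank-1 terms summing to T.)
Upper bound: T is a sum of 3 rank-1 terms, T = (1, -1) ⊗ (1, -1, 0) ⊗ (0, -2, -1) + (1, 1) ⊗ (1, 0, -2) ⊗ (4, 2, 4) + (2, 1) ⊗ (2, 1, 2) ⊗ (2, 2, -2) (written with every a and b primitive with positive leading entry and the scale carried by c; CP decompositions are not unique, and this one is verified by expanding entrywise), so rank(T) ≤ 3.
These bounds meet, so rank(T) = 3.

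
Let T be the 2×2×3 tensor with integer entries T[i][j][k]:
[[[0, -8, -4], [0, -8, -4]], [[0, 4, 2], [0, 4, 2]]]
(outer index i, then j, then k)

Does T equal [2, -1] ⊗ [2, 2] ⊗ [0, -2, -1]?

Yes

Reconstruct entrywise from the claimed factors. For example, T[1,0,0] = 0 and Σₗ aₗ[1]bₗ[0]cₗ[0] = (-1)·(2)·(0) = 0; checking all 12 entries, every one matches. The claim holds.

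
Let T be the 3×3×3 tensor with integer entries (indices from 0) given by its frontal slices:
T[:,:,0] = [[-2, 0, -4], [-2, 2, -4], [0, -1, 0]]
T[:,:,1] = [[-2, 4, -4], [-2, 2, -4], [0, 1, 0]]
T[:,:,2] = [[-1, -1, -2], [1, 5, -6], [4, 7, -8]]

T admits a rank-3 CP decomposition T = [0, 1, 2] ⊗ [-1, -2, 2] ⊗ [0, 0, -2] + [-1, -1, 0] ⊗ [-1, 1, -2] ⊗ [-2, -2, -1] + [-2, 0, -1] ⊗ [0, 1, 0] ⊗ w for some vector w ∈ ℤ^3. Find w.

Subtract the known terms from T to get the rank-1 residual R = [-2, 0, -1] ⊗ [0, 1, 0] ⊗ w, so R[i,j,k] = a[i]·b[j]·w[k]. Pick indices with nonzero a[0]·b[1] = (-2)·(1) = -2. Only the fibre through (0,1,·) is needed: R[0,1,:] = T[0,1,:] − Σₗ aₗ[0]bₗ[1]cₗ = [0, 4, -1] − (0)·(-2)·[0, 0, -2] − (-1)·(1)·[-2, -2, -1] = [-2, 2, -2]. Then w[k] = R[0,1,k] / -2 for each k, giving w = [-2, 2, -2] / -2 = [1, -1, 1].

w = [1, -1, 1]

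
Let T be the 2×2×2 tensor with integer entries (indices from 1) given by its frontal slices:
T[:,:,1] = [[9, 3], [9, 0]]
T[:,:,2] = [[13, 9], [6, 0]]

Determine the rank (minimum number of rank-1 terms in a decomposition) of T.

2

Lower bound: the mode-2 unfolding of T (rows indexed by j, columns by (i,k) = (1,1), (1,2), (2,1), (2,2)) is [[9, 13, 9, 6], [3, 9, 0, 0]].
There the 2×2 minor on rows j ∈ {1, 2}, columns (i,k) ∈ {(1,1), (1,2)} is det [[9, 13], [3, 9]] = 42 ≠ 0, so this unfolding has rank ≥ 2; CP rank is at least every unfolding rank, so rank(T) ≥ 2. (Unfolding ranks only ever bound the CP rank from below — rank(T) can be strictly larger than all of them — so the matching upper bound has to come from an explicit 2-term decomposition.)
Upper bound — finding two terms. Write S_k = T[:,:,k] for the frontal slices: S₁ = [[9, 3], [9, 0]], S₂ = [[13, 9], [6, 0]].
If T = a₁ ⊗ b₁ ⊗ c₁ + a₂ ⊗ b₂ ⊗ c₂ then each S_k = c₁[k]·a₁b₁ᵀ + c₂[k]·a₂b₂ᵀ. S₁ and S₂ are linearly independent, so a₁b₁ᵀ and a₂b₂ᵀ must span the same plane of matrices: they are the rank-1 matrices of the form x·S₁ + y·S₂.
det(x·S₁ + y·S₂) is −27·x² − 99·xy − 54·y² = (-9)·(x + 3·y)(3·x + 2·y), vanishing at (x:y) = (3:-1) and (2:-3).
M₁ = 3·S₁ − S₂ = [[14, 0], [21, 0]] = 7·(2, 3)(1, 0)ᵀ and M₂ = 2·S₁ − 3·S₂ = [[-21, -21], [0, 0]] = (-21)·(1, 0)(1, 1)ᵀ, so take a₁ = (2, 3), b₁ = (1, 0), a₂ = (1, 0), b₂ = (1, 1).
Each slice is an integer combination of E₁ = a₁b₁ᵀ and E₂ = a₂b₂ᵀ: S₁ = 3·E₁ + 3·E₂, S₂ = 2·E₁ + 9·E₂; reading off coefficients, c₁ = (3, 2) and c₂ = (3, 9).
Hence T = (2, 3) ⊗ (1, 0) ⊗ (3, 2) + (1, 0) ⊗ (1, 1) ⊗ (3, 9), so rank(T) ≤ 2.
These bounds meet, so rank(T) = 2.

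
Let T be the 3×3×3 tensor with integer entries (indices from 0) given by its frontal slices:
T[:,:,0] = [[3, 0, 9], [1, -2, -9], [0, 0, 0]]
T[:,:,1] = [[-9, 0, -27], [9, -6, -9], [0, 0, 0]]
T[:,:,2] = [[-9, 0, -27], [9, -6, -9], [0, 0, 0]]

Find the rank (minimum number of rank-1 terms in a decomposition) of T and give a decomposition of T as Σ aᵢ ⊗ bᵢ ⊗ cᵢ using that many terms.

Lower bound: in the mode-2 unfolding of T (rows indexed by j, columns by (i,k)) the 2×2 minor on rows j ∈ {0, 1}, columns (i,k) ∈ {(0,0), (1,0)} is det [[3, 1], [0, -2]] = -6 ≠ 0, so that unfolding has rank ≥ 2 and hence rank(T) ≥ 2 (CP rank is at least every unfolding rank, though it can be larger).
Upper bound: with S_k = T[:,:,k], the two rank-1 terms a₁b₁ᵀ, a₂b₂ᵀ are the rank-1 members of the pencil x·S₀ + y·S₁.
The 2×2 minor of x·S₀ + y·S₁ on rows {0,1}, columns {0,1} is −6·x² + 54·y² = (-6)·(x − 3·y)(x + 3·y), vanishing at (x:y) = (3:1) and (3:-1).
M₁ = 3·S₀ + S₁ = [[0, 0, 0], [12, -12, -36], [0, 0, 0]] = 12·[0, 1, 0][1, -1, -3]ᵀ and M₂ = 3·S₀ − S₁ = [[18, 0, 54], [-6, 0, -18], [0, 0, 0]] = 6·[3, -1, 0][1, 0, 3]ᵀ, so take a₁ = [0, 1, 0], b₁ = [1, -1, -3], a₂ = [3, -1, 0], b₂ = [1, 0, 3].
Each slice is an integer combination of E₁ = a₁b₁ᵀ and E₂ = a₂b₂ᵀ: S₀ = 2·E₁ + E₂, S₁ = 6·E₁ − 3·E₂, S₂ = 6·E₁ − 3·E₂; reading off coefficients, c₁ = [2, 6, 6] and c₂ = [1, -3, -3].
Hence T = [0, 1, 0] ⊗ [1, -1, -3] ⊗ [2, 6, 6] + [3, -1, 0] ⊗ [1, 0, 3] ⊗ [1, -3, -3], so rank(T) ≤ 2.
These bounds meet, so rank(T) = 2.

rank(T) = 2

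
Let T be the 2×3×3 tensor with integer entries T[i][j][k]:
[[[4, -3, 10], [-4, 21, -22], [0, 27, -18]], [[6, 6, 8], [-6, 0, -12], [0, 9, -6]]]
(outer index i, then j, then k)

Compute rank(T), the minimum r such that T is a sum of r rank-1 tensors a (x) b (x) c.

2

Lower bound: the mode-3 unfolding of T (rows indexed by k, columns by (i,j) = (0,0), (0,1), (0,2), (1,0), (1,1), (1,2)) is [[4, -4, 0, 6, -6, 0], [-3, 21, 27, 6, 0, 9], [10, -22, -18, 8, -12, -6]].
There the 2×2 minor on rows k ∈ {0, 1}, columns (i,j) ∈ {(0,0), (0,1)} is det [[4, -4], [-3, 21]] = 72 ≠ 0, so this unfolding has rank ≥ 2; CP rank is at least every unfolding rank, so rank(T) ≥ 2. (Unfolding ranks only ever bound the CP rank from below — rank(T) can be strictly larger than all of them — so the matching upper bound has to come from an explicit 2-term decomposition.)
Upper bound — finding two terms. Write S_k = T[:,:,k] for the frontal slices: S₀ = [[4, -4, 0], [6, -6, 0]], S₁ = [[-3, 21, 27], [6, 0, 9]], S₂ = [[10, -22, -18], [8, -12, -6]].
If T = a₁ (x) b₁ (x) c₁ + a₂ (x) b₂ (x) c₂ then each S_k = c₁[k]·a₁b₁ᵀ + c₂[k]·a₂b₂ᵀ. S₀ and S₁ are linearly independent, so a₁b₁ᵀ and a₂b₂ᵀ must span the same plane of matrices: they are the rank-1 matrices of the form x·S₀ + y·S₁.
The 2×2 minor of x·S₀ + y·S₁ on rows {0,1}, columns {0,1} is −84·xy − 126·y² = (-42)·(2·x + 3·y)(y), vanishing at (x:y) = (3:-2) and (1:0).
M₁ = 3·S₀ − 2·S₁ = [[18, -54, -54], [6, -18, -18]] = 6·[3, 1][1, -3, -3]ᵀ and M₂ = S₀ = [[4, -4, 0], [6, -6, 0]] = 2·[2, 3][1, -1, 0]ᵀ, so take a₁ = [3, 1], b₁ = [1, -3, -3], a₂ = [2, 3], b₂ = [1, -1, 0].
Each slice is an integer combination of E₁ = a₁b₁ᵀ and E₂ = a₂b₂ᵀ: S₀ = 2·E₂, S₁ = −3·E₁ + 3·E₂, S₂ = 2·E₁ + 2·E₂; reading off coefficients, c₁ = [0, -3, 2] and c₂ = [2, 3, 2].
Hence T = [3, 1] (x) [1, -3, -3] (x) [0, -3, 2] + [2, 3] (x) [1, -1, 0] (x) [2, 3, 2], so rank(T) ≤ 2.
These bounds meet, so rank(T) = 2.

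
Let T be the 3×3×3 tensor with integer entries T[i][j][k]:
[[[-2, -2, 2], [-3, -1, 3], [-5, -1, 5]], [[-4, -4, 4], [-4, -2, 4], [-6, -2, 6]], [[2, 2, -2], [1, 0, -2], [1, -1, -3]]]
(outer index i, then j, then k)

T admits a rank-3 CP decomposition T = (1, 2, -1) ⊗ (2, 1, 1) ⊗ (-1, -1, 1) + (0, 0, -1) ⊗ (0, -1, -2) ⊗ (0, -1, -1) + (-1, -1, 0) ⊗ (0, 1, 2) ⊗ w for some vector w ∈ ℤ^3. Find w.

Subtract the known terms from T to get the rank-1 residual R = (-1, -1, 0) ⊗ (0, 1, 2) ⊗ w, so R[i,j,k] = a[i]·b[j]·w[k]. Pick indices with nonzero a[0]·b[1] = (-1)·(1) = -1. Only the fibre through (0,1,·) is needed: R[0,1,:] = T[0,1,:] − Σₗ aₗ[0]bₗ[1]cₗ = [-3, -1, 3] − (1)·(1)·(-1, -1, 1) − (0)·(-1)·(0, -1, -1) = [-2, 0, 2]. Then w[k] = R[0,1,k] / -1 for each k, giving w = [-2, 0, 2] / -1 = (2, 0, -2).

w = (2, 0, -2)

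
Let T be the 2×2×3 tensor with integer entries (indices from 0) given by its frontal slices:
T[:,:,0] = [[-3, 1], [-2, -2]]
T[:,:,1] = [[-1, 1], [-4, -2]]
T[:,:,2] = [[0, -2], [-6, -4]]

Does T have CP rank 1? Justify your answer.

No

The mode-3 unfolding of T (rows indexed by k, columns by (i,j) = (0,0), (0,1), (1,0), (1,1)) is [[-3, 1, -2, -2], [-1, 1, -4, -2], [0, -2, -6, -4]].
There the 3×3 minor on rows k ∈ {0, 1, 2}, columns (i,j) ∈ {(0,0), (0,1), (1,0)} is det [[-3, 1, -2], [-1, 1, -4], [0, -2, -6]] = 32 ≠ 0, so this unfolding has rank ≥ 3; CP rank is at least every unfolding rank, so rank(T) ≥ 3.
In particular rank(T) ≥ 3 > 1, so T is not rank-1.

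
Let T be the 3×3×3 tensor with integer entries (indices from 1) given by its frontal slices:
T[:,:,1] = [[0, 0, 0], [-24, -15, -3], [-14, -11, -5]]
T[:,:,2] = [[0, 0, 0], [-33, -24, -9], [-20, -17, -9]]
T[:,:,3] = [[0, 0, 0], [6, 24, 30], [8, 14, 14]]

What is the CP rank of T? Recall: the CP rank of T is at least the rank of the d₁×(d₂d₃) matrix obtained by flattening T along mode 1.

Lower bound: in the mode-1 unfolding of T (rows indexed by i, columns by (j,k)) the 2×2 minor on rows i ∈ {2, 3}, columns (j,k) ∈ {(1,1), (1,2)} is det [[-24, -33], [-14, -20]] = 18 ≠ 0, so that unfolding has rank ≥ 2 and hence rank(T) ≥ 2 (CP rank is at least every unfolding rank, though it can be larger).
Upper bound: with S_k = T[:,:,k], the two rank-1 terms a₁b₁ᵀ, a₂b₂ᵀ are the rank-1 members of the pencil x·S₁ + y·S₂.
The 2×2 minor of x·S₁ + y·S₂ on rows {2,3}, columns {1,2} is 54·x² + 135·xy + 81·y² = 27·(2·x + 3·y)(x + y), vanishing at (x:y) = (3:-2) and (1:-1).
M₁ = 3·S₁ − 2·S₂ = [[0, 0, 0], [-6, 3, 9], [-2, 1, 3]] = −[0, 3, 1][2, -1, -3]ᵀ and M₂ = S₁ − S₂ = [[0, 0, 0], [9, 9, 6], [6, 6, 4]] = [0, 3, 2][3, 3, 2]ᵀ, so take a₁ = [0, 3, 1], b₁ = [2, -1, -3], a₂ = [0, 3, 2], b₂ = [3, 3, 2].
Each slice is an integer combination of E₁ = a₁b₁ᵀ and E₂ = a₂b₂ᵀ: S₁ = −E₁ − 2·E₂, S₂ = −E₁ − 3·E₂, S₃ = −2·E₁ + 2·E₂; reading off coefficients, c₁ = [-1, -1, -2] and c₂ = [-2, -3, 2].
Hence T = [0, 3, 1] ∘ [2, -1, -3] ∘ [-1, -1, -2] + [0, 3, 2] ∘ [3, 3, 2] ∘ [-2, -3, 2], so rank(T) ≤ 2.
These bounds meet, so rank(T) = 2.

2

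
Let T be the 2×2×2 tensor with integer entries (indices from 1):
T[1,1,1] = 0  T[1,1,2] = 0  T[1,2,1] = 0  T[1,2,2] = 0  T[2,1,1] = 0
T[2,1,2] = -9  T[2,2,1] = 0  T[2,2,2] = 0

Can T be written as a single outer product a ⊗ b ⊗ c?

Yes

If T = a ⊗ b ⊗ c then every fibre of T is a multiple of the corresponding factor, so read the factors off the fibres through the nonzero entry T[2,1,2] = -9.
The mode-1 fibre T[:,1,2] = [0, -9] gives a = [0, 1] (primitive direction); the mode-2 fibre T[2,:,2] = [-9, 0] gives b = [1, 0]; then c[k] = T[2,1,k] / (a[2]·b[1]) = [0, -9] / 1 = [0, -9].
Expanding [0, 1] ⊗ [1, 0] ⊗ [0, -9] reproduces all 8 entries of T, so T = [0, 1] ⊗ [1, 0] ⊗ [0, -9] and rank(T) ≤ 1.
Equivalently every frontal slice T[:,:,k] is c[k] times the rank-1 matrix [0, 1] ⊗ [1, 0]. So T has rank 1 (it is nonzero).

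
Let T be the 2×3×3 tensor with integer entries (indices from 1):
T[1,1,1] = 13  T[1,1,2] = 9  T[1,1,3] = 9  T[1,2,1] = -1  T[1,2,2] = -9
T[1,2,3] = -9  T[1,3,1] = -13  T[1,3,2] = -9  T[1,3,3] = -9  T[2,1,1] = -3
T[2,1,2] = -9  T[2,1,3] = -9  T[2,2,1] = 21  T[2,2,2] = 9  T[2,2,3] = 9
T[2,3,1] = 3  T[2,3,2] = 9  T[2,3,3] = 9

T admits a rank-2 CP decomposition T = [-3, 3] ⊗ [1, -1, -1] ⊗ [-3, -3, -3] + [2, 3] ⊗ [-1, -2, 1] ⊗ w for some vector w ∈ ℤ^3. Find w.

w = [-2, 0, 0]

Subtract the known terms from T to get the rank-1 residual R = [2, 3] ⊗ [-1, -2, 1] ⊗ w, so R[i,j,k] = a[i]·b[j]·w[k]. Pick indices with nonzero a[1]·b[1] = (2)·(-1) = -2. Only the fibre through (1,1,·) is needed: R[1,1,:] = T[1,1,:] − Σₗ aₗ[1]bₗ[1]cₗ = [13, 9, 9] − (-3)·(1)·[-3, -3, -3] = [4, 0, 0]. Then w[k] = R[1,1,k] / -2 for each k, giving w = [4, 0, 0] / -2 = [-2, 0, 0].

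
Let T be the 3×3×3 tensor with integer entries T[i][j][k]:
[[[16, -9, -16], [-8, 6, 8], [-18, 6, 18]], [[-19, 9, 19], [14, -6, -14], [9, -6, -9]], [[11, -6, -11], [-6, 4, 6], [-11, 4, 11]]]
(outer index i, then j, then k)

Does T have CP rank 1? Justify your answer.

The mode-3 unfolding of T (rows indexed by k, columns by (i,j) = (0,0), (0,1), (0,2), (1,0), (1,1), (1,2), (2,0), (2,1), (2,2)) is [[16, -8, -18, -19, 14, 9, 11, -6, -11], [-9, 6, 6, 9, -6, -6, -6, 4, 4], [-16, 8, 18, 19, -14, -9, -11, 6, 11]].
There the 2×2 minor on rows k ∈ {0, 1}, columns (i,j) ∈ {(0,0), (0,1)} is det [[16, -8], [-9, 6]] = 24 ≠ 0, so this unfolding has rank ≥ 2; CP rank is at least every unfolding rank, so rank(T) ≥ 2.
In particular rank(T) ≥ 2 > 1, so T is not rank-1.

No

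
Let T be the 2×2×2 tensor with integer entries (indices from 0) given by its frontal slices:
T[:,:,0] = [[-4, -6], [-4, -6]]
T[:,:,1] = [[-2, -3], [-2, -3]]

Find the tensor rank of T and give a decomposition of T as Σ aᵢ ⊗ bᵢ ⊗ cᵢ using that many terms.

rank(T) = 1

Lower bound: T ≠ 0 (e.g. T[0,0,0] = -4), so rank(T) ≥ 1.
Upper bound: if T = a ⊗ b ⊗ c then every fibre of T is a multiple of the corresponding factor, so read the factors off the fibres through the nonzero entry T[0,0,0] = -4.
The mode-1 fibre T[:,0,0] = [-4, -4] gives a = [1, 1] (primitive direction); the mode-2 fibre T[0,:,0] = [-4, -6] gives b = [2, 3]; then c[k] = T[0,0,k] / (a[0]·b[0]) = [-4, -2] / 2 = [-2, -1].
Expanding [1, 1] ⊗ [2, 3] ⊗ [-2, -1] reproduces all 8 entries of T, so T = [1, 1] ⊗ [2, 3] ⊗ [-2, -1] and rank(T) ≤ 1.
These bounds meet, so rank(T) = 1.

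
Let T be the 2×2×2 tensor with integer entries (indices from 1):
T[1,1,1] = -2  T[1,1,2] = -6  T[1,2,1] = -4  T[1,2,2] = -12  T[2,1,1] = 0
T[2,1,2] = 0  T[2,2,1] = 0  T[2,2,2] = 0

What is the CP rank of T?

1

Lower bound: T ≠ 0 (e.g. T[1,1,1] = -2), so rank(T) ≥ 1.
Upper bound: the mode-1 fibre T[:,1,1] = [-2, 0] gives a = [1, 0] (primitive direction); the mode-2 fibre T[1,:,1] = [-2, -4] gives b = [1, 2]; then c[k] = T[1,1,k] / (a[1]·b[1]) = [-2, -6] / 1 = [-2, -6].
Expanding [1, 0] ⊗ [1, 2] ⊗ [-2, -6] reproduces all 8 entries of T, so T = [1, 0] ⊗ [1, 2] ⊗ [-2, -6] and rank(T) ≤ 1.
These bounds meet, so rank(T) = 1.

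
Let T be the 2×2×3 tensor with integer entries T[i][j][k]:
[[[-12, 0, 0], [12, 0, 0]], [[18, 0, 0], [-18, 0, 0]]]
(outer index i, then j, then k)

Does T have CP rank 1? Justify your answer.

If T = a ⊗ b ⊗ c then every fibre of T is a multiple of the corresponding factor, so read the factors off the fibres through the nonzero entry T[0,0,0] = -12.
The mode-1 fibre T[:,0,0] = [-12, 18] gives a = [2, -3] (primitive direction); the mode-2 fibre T[0,:,0] = [-12, 12] gives b = [1, -1]; then c[k] = T[0,0,k] / (a[0]·b[0]) = [-12, 0, 0] / 2 = [-6, 0, 0].
Expanding [2, -3] ⊗ [1, -1] ⊗ [-6, 0, 0] reproduces all 12 entries of T, so T = [2, -3] ⊗ [1, -1] ⊗ [-6, 0, 0] and rank(T) ≤ 1.
Equivalently every frontal slice T[:,:,k] is c[k] times the rank-1 matrix [2, -3] ⊗ [1, -1]. So T has rank 1 (it is nonzero).

Yes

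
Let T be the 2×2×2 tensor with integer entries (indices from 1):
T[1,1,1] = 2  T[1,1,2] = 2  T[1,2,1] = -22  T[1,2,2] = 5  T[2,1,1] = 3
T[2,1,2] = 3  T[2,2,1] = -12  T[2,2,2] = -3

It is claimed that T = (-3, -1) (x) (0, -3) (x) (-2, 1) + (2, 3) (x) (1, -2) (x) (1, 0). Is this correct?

No

Reconstruct entry (1,1,2) from the claimed factors: Σₗ aₗ[1]bₗ[1]cₗ[2] = (-3)·(0)·(1) + (2)·(1)·(0) = 0, but T[1,1,2] = 2. The claim is false.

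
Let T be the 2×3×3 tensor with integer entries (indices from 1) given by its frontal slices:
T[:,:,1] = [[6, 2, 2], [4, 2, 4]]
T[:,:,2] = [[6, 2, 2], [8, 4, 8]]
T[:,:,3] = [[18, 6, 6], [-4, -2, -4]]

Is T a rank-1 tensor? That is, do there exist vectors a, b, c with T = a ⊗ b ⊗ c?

The mode-1 unfolding of T (rows indexed by i, columns by (j,k) = (1,1), (1,2), (1,3), (2,1), (2,2), (2,3), (3,1), (3,2), (3,3)) is [[6, 6, 18, 2, 2, 6, 2, 2, 6], [4, 8, -4, 2, 4, -2, 4, 8, -4]].
There the 2×2 minor on rows i ∈ {1, 2}, columns (j,k) ∈ {(1,1), (1,2)} is det [[6, 6], [4, 8]] = 24 ≠ 0, so this unfolding has rank ≥ 2; CP rank is at least every unfolding rank, so rank(T) ≥ 2.
In particular rank(T) ≥ 2 > 1, so T is not rank-1.

No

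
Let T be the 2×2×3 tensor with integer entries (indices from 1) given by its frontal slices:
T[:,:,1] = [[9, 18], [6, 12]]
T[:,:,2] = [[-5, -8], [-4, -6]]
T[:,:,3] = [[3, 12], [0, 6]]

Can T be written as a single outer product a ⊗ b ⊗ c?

The mode-1 unfolding of T (rows indexed by i, columns by (j,k) = (1,1), (1,2), (1,3), (2,1), (2,2), (2,3)) is [[9, -5, 3, 18, -8, 12], [6, -4, 0, 12, -6, 6]].
There the 2×2 minor on rows i ∈ {1, 2}, columns (j,k) ∈ {(1,1), (1,2)} is det [[9, -5], [6, -4]] = -6 ≠ 0, so this unfolding has rank ≥ 2; CP rank is at least every unfolding rank, so rank(T) ≥ 2.
In particular rank(T) ≥ 2 > 1, so T is not rank-1.

No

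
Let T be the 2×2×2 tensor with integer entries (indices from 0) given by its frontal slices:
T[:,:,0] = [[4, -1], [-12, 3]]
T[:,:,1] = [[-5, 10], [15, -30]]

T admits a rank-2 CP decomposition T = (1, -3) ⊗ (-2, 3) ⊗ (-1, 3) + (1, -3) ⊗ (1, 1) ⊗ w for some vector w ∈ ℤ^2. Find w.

Subtract the known terms from T to get the rank-1 residual R = (1, -3) ⊗ (1, 1) ⊗ w, so R[i,j,k] = a[i]·b[j]·w[k]. Pick indices with nonzero a[0]·b[0] = (1)·(1) = 1. Only the fibre through (0,0,·) is needed: R[0,0,:] = T[0,0,:] − Σₗ aₗ[0]bₗ[0]cₗ = [4, -5] − (1)·(-2)·(-1, 3) = [2, 1]. Then w[k] = R[0,0,k] / 1 for each k, giving w = [2, 1] / 1 = (2, 1).

w = (2, 1)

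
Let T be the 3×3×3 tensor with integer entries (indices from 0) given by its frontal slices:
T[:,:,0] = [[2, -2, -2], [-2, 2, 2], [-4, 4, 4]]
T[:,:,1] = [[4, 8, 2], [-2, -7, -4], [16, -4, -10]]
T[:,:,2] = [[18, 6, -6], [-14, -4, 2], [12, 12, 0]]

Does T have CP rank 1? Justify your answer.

The mode-1 unfolding of T (rows indexed by i, columns by (j,k) = (0,0), (0,1), (0,2), (1,0), (1,1), (1,2), (2,0), (2,1), (2,2)) is [[2, 4, 18, -2, 8, 6, -2, 2, -6], [-2, -2, -14, 2, -7, -4, 2, -4, 2], [-4, 16, 12, 4, -4, 12, 4, -10, 0]].
There the 3×3 minor on rows i ∈ {0, 1, 2}, columns (j,k) ∈ {(0,0), (0,1), (2,1)} is det [[2, 4, 2], [-2, -2, -4], [-4, 16, -10]] = 72 ≠ 0, so this unfolding has rank ≥ 3; CP rank is at least every unfolding rank, so rank(T) ≥ 3.
In particular rank(T) ≥ 3 > 1, so T is not rank-1.

No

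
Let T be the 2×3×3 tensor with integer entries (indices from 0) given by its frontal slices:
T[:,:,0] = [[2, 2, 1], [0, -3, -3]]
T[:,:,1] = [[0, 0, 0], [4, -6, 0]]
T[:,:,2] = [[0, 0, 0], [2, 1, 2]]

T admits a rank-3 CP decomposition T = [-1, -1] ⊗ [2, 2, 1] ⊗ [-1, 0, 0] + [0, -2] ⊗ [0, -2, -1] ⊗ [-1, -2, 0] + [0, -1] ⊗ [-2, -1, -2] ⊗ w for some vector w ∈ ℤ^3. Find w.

w = [-1, 2, 1]

Subtract the known terms from T to get the rank-1 residual R = [0, -1] ⊗ [-2, -1, -2] ⊗ w, so R[i,j,k] = a[i]·b[j]·w[k]. Pick indices with nonzero a[1]·b[0] = (-1)·(-2) = 2. Only the fibre through (1,0,·) is needed: R[1,0,:] = T[1,0,:] − Σₗ aₗ[1]bₗ[0]cₗ = [0, 4, 2] − (-1)·(2)·[-1, 0, 0] − (-2)·(0)·[-1, -2, 0] = [-2, 4, 2]. Then w[k] = R[1,0,k] / 2 for each k, giving w = [-2, 4, 2] / 2 = [-1, 2, 1].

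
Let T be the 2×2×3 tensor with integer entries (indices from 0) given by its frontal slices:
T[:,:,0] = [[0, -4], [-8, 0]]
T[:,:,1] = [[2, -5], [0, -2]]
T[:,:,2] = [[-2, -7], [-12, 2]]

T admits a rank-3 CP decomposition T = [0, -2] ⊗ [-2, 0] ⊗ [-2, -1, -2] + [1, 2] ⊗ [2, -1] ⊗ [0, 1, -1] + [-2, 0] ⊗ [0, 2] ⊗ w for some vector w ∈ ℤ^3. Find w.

w = [1, 1, 2]

Subtract the known terms from T to get the rank-1 residual R = [-2, 0] ⊗ [0, 2] ⊗ w, so R[i,j,k] = a[i]·b[j]·w[k]. Pick indices with nonzero a[0]·b[1] = (-2)·(2) = -4. Only the fibre through (0,1,·) is needed: R[0,1,:] = T[0,1,:] − Σₗ aₗ[0]bₗ[1]cₗ = [-4, -5, -7] − (0)·(0)·[-2, -1, -2] − (1)·(-1)·[0, 1, -1] = [-4, -4, -8]. Then w[k] = R[0,1,k] / -4 for each k, giving w = [-4, -4, -8] / -4 = [1, 1, 2].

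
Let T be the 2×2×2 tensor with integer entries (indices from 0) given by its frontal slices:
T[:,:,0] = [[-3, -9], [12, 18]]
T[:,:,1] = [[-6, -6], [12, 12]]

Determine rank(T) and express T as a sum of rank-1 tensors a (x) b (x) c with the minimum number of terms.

rank(T) = 2

Lower bound: the mode-3 unfolding of T (rows indexed by k, columns by (i,j) = (0,0), (0,1), (1,0), (1,1)) is [[-3, -9, 12, 18], [-6, -6, 12, 12]].
There the 2×2 minor on rows k ∈ {0, 1}, columns (i,j) ∈ {(0,0), (0,1)} is det [[-3, -9], [-6, -6]] = -36 ≠ 0, so this unfolding has rank ≥ 2; CP rank is at least every unfolding rank, so rank(T) ≥ 2. (This is only a lower bound: in general the CP rank may exceed every unfolding rank, so we still need to exhibit 2 rank-1 terms summing to T.)
Upper bound — finding two terms. Write S_k = T[:,:,k] for the frontal slices: S₀ = [[-3, -9], [12, 18]], S₁ = [[-6, -6], [12, 12]].
If T = a₁ (x) b₁ (x) c₁ + a₂ (x) b₂ (x) c₂ then each S_k = c₁[k]·a₁b₁ᵀ + c₂[k]·a₂b₂ᵀ. S₀ and S₁ are linearly independent, so a₁b₁ᵀ and a₂b₂ᵀ must span the same plane of matrices: they are the rank-1 matrices of the form x·S₀ + y·S₁.
det(x·S₀ + y·S₁) is 54·x² + 36·xy = 18·(3·x + 2·y)(x), vanishing at (x:y) = (2:-3) and (0:1).
M₁ = 2·S₀ − 3·S₁ = [[12, 0], [-12, 0]] = 12·[1, -1][1, 0]ᵀ and M₂ = S₁ = [[-6, -6], [12, 12]] = (-6)·[1, -2][1, 1]ᵀ, so take a₁ = [1, -1], b₁ = [1, 0], a₂ = [1, -2], b₂ = [1, 1].
Each slice is an integer combination of E₁ = a₁b₁ᵀ and E₂ = a₂b₂ᵀ: S₀ = 6·E₁ − 9·E₂, S₁ = −6·E₂; reading off coefficients, c₁ = [6, 0] and c₂ = [-9, -6].
Hence T = [1, -1] (x) [1, 0] (x) [6, 0] + [1, -2] (x) [1, 1] (x) [-9, -6], so rank(T) ≤ 2.
These bounds meet, so rank(T) = 2.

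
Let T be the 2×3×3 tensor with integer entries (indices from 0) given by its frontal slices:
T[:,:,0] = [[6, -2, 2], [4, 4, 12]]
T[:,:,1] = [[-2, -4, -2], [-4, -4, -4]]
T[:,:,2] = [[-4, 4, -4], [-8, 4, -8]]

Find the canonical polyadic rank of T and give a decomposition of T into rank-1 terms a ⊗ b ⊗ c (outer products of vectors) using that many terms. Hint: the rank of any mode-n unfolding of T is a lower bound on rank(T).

Lower bound: in the mode-3 unfolding of T (rows indexed by k, columns by (i,j)) the 3×3 minor on rows k ∈ {0, 1, 2}, columns (i,j) ∈ {(0,0), (0,1), (0,2)} is det [[6, -2, 2], [-2, -4, -2], [-4, 4, -4]] = 96 ≠ 0, so that unfolding has rank ≥ 3 and hence rank(T) ≥ 3 (CP rank is at least every unfolding rank, though it can be larger).
Upper bound: T is a sum of 3 rank-1 terms, T = (1, -2) ⊗ (1, -1, -1) ⊗ (2, 0, 0) + (1, 1) ⊗ (0, 1, 0) ⊗ (0, -4, 4) + (1, 2) ⊗ (1, 0, 1) ⊗ (4, -2, -4) (one valid choice — decompositions are not unique — normalised so each a, b is primitive with positive first nonzero entry; check it by expanding all entries), so rank(T) ≤ 3.
These bounds meet, so rank(T) = 3.

rank(T) = 3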